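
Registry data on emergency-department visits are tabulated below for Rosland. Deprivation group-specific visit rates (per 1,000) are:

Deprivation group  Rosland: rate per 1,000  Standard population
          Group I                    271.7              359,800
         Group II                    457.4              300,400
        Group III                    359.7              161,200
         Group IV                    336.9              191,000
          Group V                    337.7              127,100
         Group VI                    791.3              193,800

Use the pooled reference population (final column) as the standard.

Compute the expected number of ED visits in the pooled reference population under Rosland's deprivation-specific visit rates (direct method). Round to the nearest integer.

Expected ED visits = Σ (standard pop × deprivation-specific rate ÷ 1,000)
= 359,800×271.7/1,000 + 300,400×457.4/1,000 + 161,200×359.7/1,000 + 191,000×336.9/1,000 + 127,100×337.7/1,000 + 193,800×791.3/1,000
= 97757.66 + 137402.96 + 57983.64 + 64347.90 + 42921.67 + 153353.94 = 553767.77.

553768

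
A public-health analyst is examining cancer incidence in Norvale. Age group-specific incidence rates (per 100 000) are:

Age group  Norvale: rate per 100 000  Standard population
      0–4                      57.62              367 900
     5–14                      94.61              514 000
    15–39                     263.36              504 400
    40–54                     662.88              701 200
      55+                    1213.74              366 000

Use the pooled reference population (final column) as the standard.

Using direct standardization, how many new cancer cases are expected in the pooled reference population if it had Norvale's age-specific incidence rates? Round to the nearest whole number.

11117

Expected new cancer cases = Σ (standard pop × age-specific rate ÷ 100 000)
= 367 900×57.62/100 000 + 514 000×94.61/100 000 + 504 400×263.36/100 000 + 701 200×662.88/100 000 + 366 000×1213.74/100 000
= 211.98 + 486.30 + 1328.39 + 4648.11 + 4442.29 = 11117.07.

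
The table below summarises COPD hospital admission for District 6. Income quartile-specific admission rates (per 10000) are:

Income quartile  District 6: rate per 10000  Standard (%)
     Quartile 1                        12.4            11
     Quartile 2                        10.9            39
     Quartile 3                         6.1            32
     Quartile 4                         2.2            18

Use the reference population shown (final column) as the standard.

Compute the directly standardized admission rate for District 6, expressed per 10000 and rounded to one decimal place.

8.0

Standard weights: 0.11, 0.39, 0.32, 0.18.
Standardized rate: 0.1100×12.4 + 0.3900×10.9 + 0.3200×6.1 + 0.1800×2.2 = 7.9630 per 10000.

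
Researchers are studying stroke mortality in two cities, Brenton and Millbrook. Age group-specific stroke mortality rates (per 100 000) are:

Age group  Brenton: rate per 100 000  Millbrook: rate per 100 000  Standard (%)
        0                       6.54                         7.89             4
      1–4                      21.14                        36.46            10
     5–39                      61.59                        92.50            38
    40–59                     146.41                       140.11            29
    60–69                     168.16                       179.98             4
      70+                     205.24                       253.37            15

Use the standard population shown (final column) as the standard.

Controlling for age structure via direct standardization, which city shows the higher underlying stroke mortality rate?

Millbrook

Standard weights: 0.04, 0.10, 0.38, 0.29, 0.04, 0.15.
Brenton: 0.0400×6.54 + 0.1000×21.14 + 0.3800×61.59 + 0.2900×146.41 + 0.0400×168.16 + 0.1500×205.24 = 105.7511 per 100 000.
Millbrook: 0.0400×7.89 + 0.1000×36.46 + 0.3800×92.50 + 0.2900×140.11 + 0.0400×179.98 + 0.1500×253.37 = 124.9482 per 100 000.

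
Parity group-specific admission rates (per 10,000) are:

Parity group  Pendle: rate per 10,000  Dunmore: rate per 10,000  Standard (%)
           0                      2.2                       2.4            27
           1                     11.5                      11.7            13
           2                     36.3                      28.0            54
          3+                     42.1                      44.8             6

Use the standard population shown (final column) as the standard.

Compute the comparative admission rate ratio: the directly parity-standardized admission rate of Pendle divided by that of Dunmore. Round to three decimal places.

Standard weights: 0.27, 0.13, 0.54, 0.06.
Pendle: 0.2700×2.2 + 0.1300×11.5 + 0.5400×36.3 + 0.0600×42.1 = 24.2170 per 10,000.
Dunmore: 0.2700×2.4 + 0.1300×11.7 + 0.5400×28.0 + 0.0600×44.8 = 19.9770 per 10,000.
Ratio = 24.2170 ÷ 19.9770 = 1.21224.

1.212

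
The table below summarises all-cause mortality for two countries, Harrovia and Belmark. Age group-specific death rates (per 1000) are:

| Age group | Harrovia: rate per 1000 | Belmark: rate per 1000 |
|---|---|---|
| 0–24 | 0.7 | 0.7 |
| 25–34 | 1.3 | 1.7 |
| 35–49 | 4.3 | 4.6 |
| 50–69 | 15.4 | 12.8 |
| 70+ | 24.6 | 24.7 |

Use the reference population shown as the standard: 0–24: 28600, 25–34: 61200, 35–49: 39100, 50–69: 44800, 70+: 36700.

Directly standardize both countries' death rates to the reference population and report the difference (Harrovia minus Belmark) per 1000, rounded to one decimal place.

0.4

Standard total = 210400; weights = 0.1359, 0.2909, 0.1858, 0.2129, 0.1744.
Harrovia: 0.1359×0.7 + 0.2909×1.3 + 0.1858×4.3 + 0.2129×15.4 + 0.1744×24.6 = 8.8424 per 1000.
Belmark: 0.1359×0.7 + 0.2909×1.7 + 0.1858×4.6 + 0.2129×12.8 + 0.1744×24.7 = 8.4784 per 1000.
Difference = 8.8424 − 8.4784 = 0.3641.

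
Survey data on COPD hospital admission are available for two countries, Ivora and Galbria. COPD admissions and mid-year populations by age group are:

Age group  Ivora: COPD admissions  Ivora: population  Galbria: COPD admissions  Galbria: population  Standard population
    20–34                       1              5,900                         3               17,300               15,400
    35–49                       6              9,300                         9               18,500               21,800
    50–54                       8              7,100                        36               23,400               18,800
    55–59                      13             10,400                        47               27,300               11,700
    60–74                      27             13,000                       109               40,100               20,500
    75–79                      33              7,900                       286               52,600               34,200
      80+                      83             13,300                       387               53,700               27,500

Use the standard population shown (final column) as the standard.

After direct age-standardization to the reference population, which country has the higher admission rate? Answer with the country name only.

Galbria

Age-specific rates per 10,000 for Ivora: 1.69, 6.45, 11.27, 12.50, 20.77, 41.77, 62.41.
For Galbria: 1.73, 4.86, 15.38, 17.22, 27.18, 54.37, 72.07.
Standard total = 149,900; weights = 0.1027, 0.1454, 0.1254, 0.0781, 0.1368, 0.2282, 0.1835.
Ivora: 0.1027×1.69 + 0.1454×6.45 + 0.1254×11.27 + 0.0781×12.50 + 0.1368×20.77 + 0.2282×41.77 + 0.1835×62.41 = 27.3207 per 10,000.
Galbria: 0.1027×1.73 + 0.1454×4.86 + 0.1254×15.38 + 0.0781×17.22 + 0.1368×27.18 + 0.2282×54.37 + 0.1835×72.07 = 33.5026 per 10,000.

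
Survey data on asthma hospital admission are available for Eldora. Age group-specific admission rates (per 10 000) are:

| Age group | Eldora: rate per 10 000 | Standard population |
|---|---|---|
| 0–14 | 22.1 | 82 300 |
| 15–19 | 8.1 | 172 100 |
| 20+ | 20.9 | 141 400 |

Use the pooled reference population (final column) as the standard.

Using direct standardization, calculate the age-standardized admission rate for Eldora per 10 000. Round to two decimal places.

15.58

Standard total = 395 800; weights = 0.2079, 0.4348, 0.3573.
Standardized rate: 0.2079×22.1 + 0.4348×8.1 + 0.3573×20.9 = 15.5839 per 10 000.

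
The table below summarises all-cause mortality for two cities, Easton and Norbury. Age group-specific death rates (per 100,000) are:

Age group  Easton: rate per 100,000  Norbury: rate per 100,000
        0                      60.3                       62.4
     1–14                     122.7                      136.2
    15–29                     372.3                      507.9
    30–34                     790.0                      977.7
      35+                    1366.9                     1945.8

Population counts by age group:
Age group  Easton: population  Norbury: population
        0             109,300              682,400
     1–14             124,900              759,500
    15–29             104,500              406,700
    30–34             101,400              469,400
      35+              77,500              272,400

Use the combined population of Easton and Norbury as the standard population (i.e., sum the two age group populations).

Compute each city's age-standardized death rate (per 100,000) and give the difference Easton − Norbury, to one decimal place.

-126.3

Combined standard total = 3,108,000; weights = 0.2547, 0.2846, 0.1645, 0.1837, 0.1126.
Easton: 0.2547×60.3 + 0.2846×122.7 + 0.1645×372.3 + 0.1837×790.0 + 0.1126×1366.9 = 410.4844 per 100,000.
Norbury: 0.2547×62.4 + 0.2846×136.2 + 0.1645×507.9 + 0.1837×977.7 + 0.1126×1945.8 = 536.8090 per 100,000.
Difference = 410.4844 − 536.8090 = -126.3246.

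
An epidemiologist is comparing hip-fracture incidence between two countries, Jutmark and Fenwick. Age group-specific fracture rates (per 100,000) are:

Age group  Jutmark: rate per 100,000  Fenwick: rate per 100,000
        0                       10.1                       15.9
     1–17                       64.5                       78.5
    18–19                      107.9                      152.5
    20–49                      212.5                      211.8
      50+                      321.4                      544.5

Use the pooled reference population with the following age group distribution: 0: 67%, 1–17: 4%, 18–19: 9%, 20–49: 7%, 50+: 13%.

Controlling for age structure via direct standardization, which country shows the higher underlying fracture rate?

Fenwick

Standard weights: 0.67, 0.04, 0.09, 0.07, 0.13.
Jutmark: 0.6700×10.1 + 0.0400×64.5 + 0.0900×107.9 + 0.0700×212.5 + 0.1300×321.4 = 75.7150 per 100,000.
Fenwick: 0.6700×15.9 + 0.0400×78.5 + 0.0900×152.5 + 0.0700×211.8 + 0.1300×544.5 = 113.1290 per 100,000.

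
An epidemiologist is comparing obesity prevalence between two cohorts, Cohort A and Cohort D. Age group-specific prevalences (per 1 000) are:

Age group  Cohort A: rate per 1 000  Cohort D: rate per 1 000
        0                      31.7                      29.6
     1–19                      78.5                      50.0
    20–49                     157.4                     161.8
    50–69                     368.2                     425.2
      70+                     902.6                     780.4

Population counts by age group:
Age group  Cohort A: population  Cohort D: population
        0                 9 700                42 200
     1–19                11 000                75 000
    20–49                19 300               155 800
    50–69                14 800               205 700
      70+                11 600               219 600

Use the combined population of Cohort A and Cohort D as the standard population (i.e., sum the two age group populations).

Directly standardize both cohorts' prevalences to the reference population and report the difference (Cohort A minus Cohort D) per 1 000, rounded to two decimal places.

Combined standard total = 764 700; weights = 0.0679, 0.1125, 0.2290, 0.2883, 0.3023.
Cohort A: 0.0679×31.7 + 0.1125×78.5 + 0.2290×157.4 + 0.2883×368.2 + 0.3023×902.6 = 426.0837 per 1 000.
Cohort D: 0.0679×29.6 + 0.1125×50.0 + 0.2290×161.8 + 0.2883×425.2 + 0.3023×780.4 = 403.2333 per 1 000.
Difference = 426.0837 − 403.2333 = 22.8504.

22.85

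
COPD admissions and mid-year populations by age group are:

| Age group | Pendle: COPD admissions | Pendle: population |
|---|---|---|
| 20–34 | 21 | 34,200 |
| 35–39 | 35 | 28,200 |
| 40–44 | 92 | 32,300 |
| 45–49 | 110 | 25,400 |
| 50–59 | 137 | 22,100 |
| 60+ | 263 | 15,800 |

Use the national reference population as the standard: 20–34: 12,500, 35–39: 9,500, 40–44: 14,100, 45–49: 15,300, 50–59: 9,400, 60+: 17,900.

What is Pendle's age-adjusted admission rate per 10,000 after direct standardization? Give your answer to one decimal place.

Age-specific rates per 10,000 for Pendle: 6.14, 12.41, 28.48, 43.31, 61.99, 166.46.
Standard total = 78,700; weights = 0.1588, 0.1207, 0.1792, 0.1944, 0.1194, 0.2274.
Standardized rate: 0.1588×6.14 + 0.1207×12.41 + 0.1792×28.48 + 0.1944×43.31 + 0.1194×61.99 + 0.2274×166.46 = 61.2598 per 10,000.

61.3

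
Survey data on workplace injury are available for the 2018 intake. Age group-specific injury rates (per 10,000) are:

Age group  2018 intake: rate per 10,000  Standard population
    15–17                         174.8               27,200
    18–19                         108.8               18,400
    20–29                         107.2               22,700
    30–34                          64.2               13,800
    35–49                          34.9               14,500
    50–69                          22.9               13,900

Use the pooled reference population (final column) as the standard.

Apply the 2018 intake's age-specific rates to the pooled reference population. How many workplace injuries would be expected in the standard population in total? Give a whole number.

Expected workplace injuries = Σ (standard pop × age-specific rate ÷ 10,000)
= 27,200×174.8/10,000 + 18,400×108.8/10,000 + 22,700×107.2/10,000 + 13,800×64.2/10,000 + 14,500×34.9/10,000 + 13,900×22.9/10,000
= 475.46 + 200.19 + 243.34 + 88.60 + 50.60 + 31.83 = 1090.02.

1090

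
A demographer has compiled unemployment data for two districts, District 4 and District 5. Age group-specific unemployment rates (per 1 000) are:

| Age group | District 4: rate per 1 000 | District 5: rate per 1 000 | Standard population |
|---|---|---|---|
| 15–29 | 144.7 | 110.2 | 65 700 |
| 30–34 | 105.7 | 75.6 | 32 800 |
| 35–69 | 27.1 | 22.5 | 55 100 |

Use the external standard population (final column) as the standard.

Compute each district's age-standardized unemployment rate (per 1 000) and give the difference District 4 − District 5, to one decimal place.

Standard total = 153 600; weights = 0.4277, 0.2135, 0.3587.
District 4: 0.4277×144.7 + 0.2135×105.7 + 0.3587×27.1 = 94.1859 per 1 000.
District 5: 0.4277×110.2 + 0.2135×75.6 + 0.3587×22.5 = 71.3514 per 1 000.
Difference = 94.1859 − 71.3514 = 22.8346.

22.8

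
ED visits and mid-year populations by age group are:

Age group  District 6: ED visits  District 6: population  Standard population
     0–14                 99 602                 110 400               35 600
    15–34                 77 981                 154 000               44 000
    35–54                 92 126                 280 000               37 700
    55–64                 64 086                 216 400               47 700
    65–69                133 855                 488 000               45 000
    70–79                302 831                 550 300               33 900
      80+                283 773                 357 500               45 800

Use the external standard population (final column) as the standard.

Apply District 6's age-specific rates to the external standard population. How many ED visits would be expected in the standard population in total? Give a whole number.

Age-specific rates per 1 000 for District 6: 902.192, 506.370, 329.021, 296.146, 274.293, 550.302, 793.771.
Expected ED visits = Σ (standard pop × age-specific rate ÷ 1 000)
= 35 600×902.192/1 000 + 44 000×506.370/1 000 + 37 700×329.021/1 000 + 47 700×296.146/1 000 + 45 000×274.293/1 000 + 33 900×550.302/1 000 + 45 800×793.771/1 000
= 32118.04 + 22280.29 + 12404.11 + 14126.17 + 12343.19 + 18655.23 + 36354.69 = 148281.70.

148282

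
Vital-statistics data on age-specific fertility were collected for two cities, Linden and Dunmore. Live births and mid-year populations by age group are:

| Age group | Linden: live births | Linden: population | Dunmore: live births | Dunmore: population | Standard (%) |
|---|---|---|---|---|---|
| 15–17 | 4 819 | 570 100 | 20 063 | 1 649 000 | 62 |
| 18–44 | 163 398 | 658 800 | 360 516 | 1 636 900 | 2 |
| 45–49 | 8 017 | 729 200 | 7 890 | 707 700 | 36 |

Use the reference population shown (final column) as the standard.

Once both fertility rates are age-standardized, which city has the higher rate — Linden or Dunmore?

Dunmore

Age-specific rates per 1 000 for Linden: 8.453, 248.024, 10.994.
For Dunmore: 12.167, 220.243, 11.149.
Standard weights: 0.62, 0.02, 0.36.
Linden: 0.6200×8.453 + 0.0200×248.024 + 0.3600×10.994 = 14.1592 per 1 000.
Dunmore: 0.6200×12.167 + 0.0200×220.243 + 0.3600×11.149 = 15.9618 per 1 000.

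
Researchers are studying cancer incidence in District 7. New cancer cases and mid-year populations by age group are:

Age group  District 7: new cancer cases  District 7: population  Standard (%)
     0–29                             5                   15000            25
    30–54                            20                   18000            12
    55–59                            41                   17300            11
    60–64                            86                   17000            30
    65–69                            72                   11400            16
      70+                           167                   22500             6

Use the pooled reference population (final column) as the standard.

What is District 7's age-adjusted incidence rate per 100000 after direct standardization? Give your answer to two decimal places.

Age-specific rates per 100000 for District 7: 33.33, 111.11, 236.99, 505.88, 631.58, 742.22.
Standard weights: 0.25, 0.12, 0.11, 0.30, 0.16, 0.06.
Standardized rate: 0.2500×33.33 + 0.1200×111.11 + 0.1100×236.99 + 0.3000×505.88 + 0.1600×631.58 + 0.0600×742.22 = 345.0867 per 100000.

345.09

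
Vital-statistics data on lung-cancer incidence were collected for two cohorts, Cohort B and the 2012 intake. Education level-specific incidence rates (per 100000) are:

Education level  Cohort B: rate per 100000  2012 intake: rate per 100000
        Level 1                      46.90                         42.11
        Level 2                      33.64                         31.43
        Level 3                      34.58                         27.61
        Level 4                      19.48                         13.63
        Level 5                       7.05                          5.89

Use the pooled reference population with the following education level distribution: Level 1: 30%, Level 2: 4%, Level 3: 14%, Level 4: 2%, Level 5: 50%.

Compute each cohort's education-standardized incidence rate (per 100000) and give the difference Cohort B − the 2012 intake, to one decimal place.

Standard weights: 0.30, 0.04, 0.14, 0.02, 0.50.
Cohort B: 0.3000×46.90 + 0.0400×33.64 + 0.1400×34.58 + 0.0200×19.48 + 0.5000×7.05 = 24.1714 per 100000.
The 2012 intake: 0.3000×42.11 + 0.0400×31.43 + 0.1400×27.61 + 0.0200×13.63 + 0.5000×5.89 = 20.9732 per 100000.
Difference = 24.1714 − 20.9732 = 3.1982.

3.2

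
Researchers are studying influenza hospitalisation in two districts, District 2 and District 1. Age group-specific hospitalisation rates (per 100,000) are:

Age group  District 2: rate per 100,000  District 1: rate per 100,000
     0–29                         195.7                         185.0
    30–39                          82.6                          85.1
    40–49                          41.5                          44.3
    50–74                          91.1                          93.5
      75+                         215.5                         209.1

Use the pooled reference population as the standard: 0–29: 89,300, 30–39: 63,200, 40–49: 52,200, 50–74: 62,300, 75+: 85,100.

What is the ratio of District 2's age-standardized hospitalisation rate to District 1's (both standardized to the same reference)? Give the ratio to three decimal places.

Standard total = 352,100; weights = 0.2536, 0.1795, 0.1483, 0.1769, 0.2417.
District 2: 0.2536×195.7 + 0.1795×82.6 + 0.1483×41.5 + 0.1769×91.1 + 0.2417×215.5 = 138.8163 per 100,000.
District 1: 0.2536×185.0 + 0.1795×85.1 + 0.1483×44.3 + 0.1769×93.5 + 0.2417×209.1 = 135.8442 per 100,000.
Ratio = 138.8163 ÷ 135.8442 = 1.02188.

1.022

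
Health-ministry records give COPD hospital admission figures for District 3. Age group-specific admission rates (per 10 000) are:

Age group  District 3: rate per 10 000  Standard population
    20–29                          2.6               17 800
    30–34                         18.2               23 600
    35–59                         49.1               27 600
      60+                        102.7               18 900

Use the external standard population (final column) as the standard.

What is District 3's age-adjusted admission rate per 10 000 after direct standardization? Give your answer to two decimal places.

42.91

Standard total = 87 900; weights = 0.2025, 0.2685, 0.3140, 0.2150.
Standardized rate: 0.2025×2.6 + 0.2685×18.2 + 0.3140×49.1 + 0.2150×102.7 = 42.9123 per 10 000.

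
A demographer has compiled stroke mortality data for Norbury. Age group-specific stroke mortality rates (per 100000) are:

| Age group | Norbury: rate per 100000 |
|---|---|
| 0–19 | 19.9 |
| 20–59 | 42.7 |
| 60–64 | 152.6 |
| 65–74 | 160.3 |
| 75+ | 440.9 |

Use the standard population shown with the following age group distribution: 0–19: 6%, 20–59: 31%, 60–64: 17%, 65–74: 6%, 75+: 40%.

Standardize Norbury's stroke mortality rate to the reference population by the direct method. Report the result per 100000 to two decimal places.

226.35

Standard weights: 0.06, 0.31, 0.17, 0.06, 0.40.
Standardized rate: 0.0600×19.9 + 0.3100×42.7 + 0.1700×152.6 + 0.0600×160.3 + 0.4000×440.9 = 226.3510 per 100000.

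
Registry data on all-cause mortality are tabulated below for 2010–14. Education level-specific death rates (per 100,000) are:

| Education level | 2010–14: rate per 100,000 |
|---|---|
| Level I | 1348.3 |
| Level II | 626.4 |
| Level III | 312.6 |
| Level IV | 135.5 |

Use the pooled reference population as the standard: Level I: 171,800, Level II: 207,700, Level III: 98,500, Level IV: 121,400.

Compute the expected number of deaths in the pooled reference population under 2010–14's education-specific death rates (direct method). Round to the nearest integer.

Expected deaths = Σ (standard pop × education-specific rate ÷ 100,000)
= 171,800×1348.3/100,000 + 207,700×626.4/100,000 + 98,500×312.6/100,000 + 121,400×135.5/100,000
= 2316.38 + 1301.03 + 307.91 + 164.50 = 4089.82.

4090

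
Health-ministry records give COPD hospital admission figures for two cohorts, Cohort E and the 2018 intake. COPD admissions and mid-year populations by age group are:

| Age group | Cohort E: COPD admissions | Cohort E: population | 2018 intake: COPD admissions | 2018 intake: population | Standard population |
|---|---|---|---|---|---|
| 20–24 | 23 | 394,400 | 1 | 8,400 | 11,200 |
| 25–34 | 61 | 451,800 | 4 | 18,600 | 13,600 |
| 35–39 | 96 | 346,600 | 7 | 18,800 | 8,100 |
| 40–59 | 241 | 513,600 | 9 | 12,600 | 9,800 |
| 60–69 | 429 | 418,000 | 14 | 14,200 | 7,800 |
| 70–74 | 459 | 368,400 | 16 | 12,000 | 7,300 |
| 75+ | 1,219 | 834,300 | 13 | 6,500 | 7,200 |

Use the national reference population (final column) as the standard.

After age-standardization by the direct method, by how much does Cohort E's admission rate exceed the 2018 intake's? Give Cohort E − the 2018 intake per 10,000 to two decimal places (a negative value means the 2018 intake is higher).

Age-specific rates per 10,000 for Cohort E: 0.58, 1.35, 2.77, 4.69, 10.26, 12.46, 14.61.
For the 2018 intake: 1.19, 2.15, 3.72, 7.14, 9.86, 13.33, 20.00.
Standard total = 65,000; weights = 0.1723, 0.2092, 0.1246, 0.1508, 0.1200, 0.1123, 0.1108.
Cohort E: 0.1723×0.58 + 0.2092×1.35 + 0.1246×2.77 + 0.1508×4.69 + 0.1200×10.26 + 0.1123×12.46 + 0.1108×14.61 = 5.6849 per 10,000.
The 2018 intake: 0.1723×1.19 + 0.2092×2.15 + 0.1246×3.72 + 0.1508×7.14 + 0.1200×9.86 + 0.1123×13.33 + 0.1108×20.00 = 7.0919 per 10,000.
Difference = 5.6849 − 7.0919 = -1.4070.

-1.41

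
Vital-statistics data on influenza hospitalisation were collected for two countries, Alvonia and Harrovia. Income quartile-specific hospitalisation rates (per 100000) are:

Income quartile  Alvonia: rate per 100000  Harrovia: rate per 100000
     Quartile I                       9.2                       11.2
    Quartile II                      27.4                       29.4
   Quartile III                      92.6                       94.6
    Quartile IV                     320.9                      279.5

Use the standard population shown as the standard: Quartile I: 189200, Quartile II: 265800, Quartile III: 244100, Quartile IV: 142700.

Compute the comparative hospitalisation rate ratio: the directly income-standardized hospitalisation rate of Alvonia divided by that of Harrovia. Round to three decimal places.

1.062

Standard total = 841800; weights = 0.2248, 0.3158, 0.2900, 0.1695.
Alvonia: 0.2248×9.2 + 0.3158×27.4 + 0.2900×92.6 + 0.1695×320.9 = 91.9692 per 100000.
Harrovia: 0.2248×11.2 + 0.3158×29.4 + 0.2900×94.6 + 0.1695×279.5 = 86.6121 per 100000.
Ratio = 91.9692 ÷ 86.6121 = 1.06185.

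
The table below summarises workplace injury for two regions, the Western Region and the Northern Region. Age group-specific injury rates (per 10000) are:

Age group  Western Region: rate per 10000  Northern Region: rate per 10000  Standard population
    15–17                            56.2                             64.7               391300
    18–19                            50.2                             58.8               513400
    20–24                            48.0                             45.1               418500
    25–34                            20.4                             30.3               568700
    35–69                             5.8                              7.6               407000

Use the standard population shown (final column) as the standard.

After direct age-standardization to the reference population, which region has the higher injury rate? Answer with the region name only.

Standard total = 2298900; weights = 0.1702, 0.2233, 0.1820, 0.2474, 0.1770.
The Western Region: 0.1702×56.2 + 0.2233×50.2 + 0.1820×48.0 + 0.2474×20.4 + 0.1770×5.8 = 35.5882 per 10000.
The Northern Region: 0.1702×64.7 + 0.2233×58.8 + 0.1820×45.1 + 0.2474×30.3 + 0.1770×7.6 = 41.1954 per 10000.

Northern Region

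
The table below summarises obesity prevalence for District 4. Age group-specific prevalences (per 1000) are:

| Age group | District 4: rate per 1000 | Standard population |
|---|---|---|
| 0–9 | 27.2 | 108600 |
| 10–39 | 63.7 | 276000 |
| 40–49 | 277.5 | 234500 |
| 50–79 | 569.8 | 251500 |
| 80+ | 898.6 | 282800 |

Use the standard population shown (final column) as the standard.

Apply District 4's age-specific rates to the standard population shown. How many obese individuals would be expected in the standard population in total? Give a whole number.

Expected obese individuals = Σ (standard pop × age-specific rate ÷ 1000)
= 108600×27.2/1000 + 276000×63.7/1000 + 234500×277.5/1000 + 251500×569.8/1000 + 282800×898.6/1000
= 2953.92 + 17581.20 + 65073.75 + 143304.70 + 254124.08 = 483037.65.

483038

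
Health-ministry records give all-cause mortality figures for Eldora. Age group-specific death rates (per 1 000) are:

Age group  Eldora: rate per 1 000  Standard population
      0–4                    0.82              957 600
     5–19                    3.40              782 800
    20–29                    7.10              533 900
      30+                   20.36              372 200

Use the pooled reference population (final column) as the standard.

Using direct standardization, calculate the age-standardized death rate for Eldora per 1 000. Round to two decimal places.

Standard total = 2 646 500; weights = 0.3618, 0.2958, 0.2017, 0.1406.
Standardized rate: 0.3618×0.82 + 0.2958×3.40 + 0.2017×7.10 + 0.1406×20.36 = 5.5981 per 1 000.

5.60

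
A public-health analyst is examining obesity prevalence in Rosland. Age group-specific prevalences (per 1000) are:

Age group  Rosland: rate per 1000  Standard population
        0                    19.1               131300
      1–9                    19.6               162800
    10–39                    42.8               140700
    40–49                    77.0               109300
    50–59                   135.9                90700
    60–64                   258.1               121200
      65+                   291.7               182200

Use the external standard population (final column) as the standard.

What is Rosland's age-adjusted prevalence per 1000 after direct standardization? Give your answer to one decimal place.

Standard total = 938200; weights = 0.1399, 0.1735, 0.1500, 0.1165, 0.0967, 0.1292, 0.1942.
Standardized rate: 0.1399×19.1 + 0.1735×19.6 + 0.1500×42.8 + 0.1165×77.0 + 0.0967×135.9 + 0.1292×258.1 + 0.1942×291.7 = 124.5922 per 1000.

124.6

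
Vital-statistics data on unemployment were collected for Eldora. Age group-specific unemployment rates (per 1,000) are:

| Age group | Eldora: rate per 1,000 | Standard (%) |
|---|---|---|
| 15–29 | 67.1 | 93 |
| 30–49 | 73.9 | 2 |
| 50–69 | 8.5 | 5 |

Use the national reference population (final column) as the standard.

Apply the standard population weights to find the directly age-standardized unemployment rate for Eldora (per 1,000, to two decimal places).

64.31

Standard weights: 0.93, 0.02, 0.05.
Standardized rate: 0.9300×67.1 + 0.0200×73.9 + 0.0500×8.5 = 64.3060 per 1,000.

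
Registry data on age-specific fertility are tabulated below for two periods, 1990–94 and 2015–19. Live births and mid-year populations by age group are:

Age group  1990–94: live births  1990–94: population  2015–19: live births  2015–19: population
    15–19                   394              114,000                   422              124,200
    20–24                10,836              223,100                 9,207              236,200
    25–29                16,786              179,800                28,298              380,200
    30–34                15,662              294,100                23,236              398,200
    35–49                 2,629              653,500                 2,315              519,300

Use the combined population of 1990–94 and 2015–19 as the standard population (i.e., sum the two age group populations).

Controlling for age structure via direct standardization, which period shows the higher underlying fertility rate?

Age-specific rates per 1,000 for 1990–94: 3.456, 48.570, 93.359, 53.254, 4.023.
For 2015–19: 3.398, 38.980, 74.429, 58.353, 4.458.
Combined standard total = 3,122,600; weights = 0.0763, 0.1471, 0.1793, 0.2217, 0.3756.
1990–94: 0.0763×3.456 + 0.1471×48.570 + 0.1793×93.359 + 0.2217×53.254 + 0.3756×4.023 = 37.4683 per 1,000.
2015–19: 0.0763×3.398 + 0.1471×38.980 + 0.1793×74.429 + 0.2217×58.353 + 0.3756×4.458 = 33.9521 per 1,000.
The crude rates (31.62 vs 38.28) would put 2015–19 higher, but that reflects its age composition; once standardized to a common age structure, 1990–94 has the higher underlying rate.

1990–94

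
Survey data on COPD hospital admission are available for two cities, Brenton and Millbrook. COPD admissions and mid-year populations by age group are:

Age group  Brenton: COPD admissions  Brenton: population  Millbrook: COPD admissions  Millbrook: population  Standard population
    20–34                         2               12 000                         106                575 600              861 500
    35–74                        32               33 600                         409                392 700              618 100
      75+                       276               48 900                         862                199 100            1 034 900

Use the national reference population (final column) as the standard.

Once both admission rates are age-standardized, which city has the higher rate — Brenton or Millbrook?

Brenton

Age-specific rates per 10 000 for Brenton: 1.67, 9.52, 56.44.
For Millbrook: 1.84, 10.42, 43.29.
Standard total = 2 514 500; weights = 0.3426, 0.2458, 0.4116.
Brenton: 0.3426×1.67 + 0.2458×9.52 + 0.4116×56.44 = 26.1420 per 10 000.
Millbrook: 0.3426×1.84 + 0.2458×10.42 + 0.4116×43.29 = 21.0101 per 10 000.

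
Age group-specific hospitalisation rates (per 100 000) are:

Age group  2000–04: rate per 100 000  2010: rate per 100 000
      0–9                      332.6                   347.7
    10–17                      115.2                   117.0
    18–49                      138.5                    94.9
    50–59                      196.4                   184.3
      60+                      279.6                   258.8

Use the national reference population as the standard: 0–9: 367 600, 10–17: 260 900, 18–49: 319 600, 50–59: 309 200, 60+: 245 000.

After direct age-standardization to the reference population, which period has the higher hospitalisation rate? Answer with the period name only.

Standard total = 1 502 300; weights = 0.2447, 0.1737, 0.2127, 0.2058, 0.1631.
2000–04: 0.2447×332.6 + 0.1737×115.2 + 0.2127×138.5 + 0.2058×196.4 + 0.1631×279.6 = 216.8761 per 100 000.
2010: 0.2447×347.7 + 0.1737×117.0 + 0.2127×94.9 + 0.2058×184.3 + 0.1631×258.8 = 205.7255 per 100 000.

2000–04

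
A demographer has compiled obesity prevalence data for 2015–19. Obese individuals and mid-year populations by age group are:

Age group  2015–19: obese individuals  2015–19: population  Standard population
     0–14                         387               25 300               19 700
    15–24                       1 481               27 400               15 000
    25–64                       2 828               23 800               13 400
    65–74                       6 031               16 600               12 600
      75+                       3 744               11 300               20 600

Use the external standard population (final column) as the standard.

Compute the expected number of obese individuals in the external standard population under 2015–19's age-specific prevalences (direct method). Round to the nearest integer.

14107

Age-specific rates per 1 000 for 2015–19: 15.296, 54.051, 118.824, 363.313, 331.327.
Expected obese individuals = Σ (standard pop × age-specific rate ÷ 1 000)
= 19 700×15.296/1 000 + 15 000×54.051/1 000 + 13 400×118.824/1 000 + 12 600×363.313/1 000 + 20 600×331.327/1 000
= 301.34 + 810.77 + 1592.24 + 4577.75 + 6825.35 = 14107.43.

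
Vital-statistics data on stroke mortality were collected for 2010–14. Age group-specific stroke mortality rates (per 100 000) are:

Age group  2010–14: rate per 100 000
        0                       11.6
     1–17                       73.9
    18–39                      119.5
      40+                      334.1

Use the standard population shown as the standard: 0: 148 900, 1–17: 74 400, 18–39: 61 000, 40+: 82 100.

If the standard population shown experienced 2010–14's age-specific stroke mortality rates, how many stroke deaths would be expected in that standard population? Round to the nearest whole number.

419

Expected stroke deaths = Σ (standard pop × age-specific rate ÷ 100 000)
= 148 900×11.6/100 000 + 74 400×73.9/100 000 + 61 000×119.5/100 000 + 82 100×334.1/100 000
= 17.27 + 54.98 + 72.89 + 274.30 = 419.45.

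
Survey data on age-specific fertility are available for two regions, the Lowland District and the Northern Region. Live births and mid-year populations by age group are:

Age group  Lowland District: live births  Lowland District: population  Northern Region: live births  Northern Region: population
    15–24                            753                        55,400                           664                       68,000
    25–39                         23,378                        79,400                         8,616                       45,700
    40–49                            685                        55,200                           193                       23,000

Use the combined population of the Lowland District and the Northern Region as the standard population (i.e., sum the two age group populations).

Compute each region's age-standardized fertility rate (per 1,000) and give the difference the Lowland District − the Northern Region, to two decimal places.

Age-specific rates per 1,000 for the Lowland District: 13.592, 294.433, 12.409.
For the Northern Region: 9.765, 188.534, 8.391.
Combined standard total = 326,700; weights = 0.3777, 0.3829, 0.2394.
The Lowland District: 0.3777×13.592 + 0.3829×294.433 + 0.2394×12.409 = 120.8487 per 1,000.
The Northern Region: 0.3777×9.765 + 0.3829×188.534 + 0.2394×8.391 = 77.8903 per 1,000.
Difference = 120.8487 − 77.8903 = 42.9584.

42.96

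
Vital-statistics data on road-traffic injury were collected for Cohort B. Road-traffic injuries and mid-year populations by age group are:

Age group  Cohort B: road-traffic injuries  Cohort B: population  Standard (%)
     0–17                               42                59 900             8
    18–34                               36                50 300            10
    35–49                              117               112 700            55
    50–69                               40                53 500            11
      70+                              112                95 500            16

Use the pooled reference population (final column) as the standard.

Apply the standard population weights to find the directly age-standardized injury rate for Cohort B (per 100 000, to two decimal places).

96.85

Age-specific rates per 100 000 for Cohort B: 70.12, 71.57, 103.82, 74.77, 117.28.
Standard weights: 0.08, 0.10, 0.55, 0.11, 0.16.
Standardized rate: 0.0800×70.12 + 0.1000×71.57 + 0.5500×103.82 + 0.1100×74.77 + 0.1600×117.28 = 96.8536 per 100 000.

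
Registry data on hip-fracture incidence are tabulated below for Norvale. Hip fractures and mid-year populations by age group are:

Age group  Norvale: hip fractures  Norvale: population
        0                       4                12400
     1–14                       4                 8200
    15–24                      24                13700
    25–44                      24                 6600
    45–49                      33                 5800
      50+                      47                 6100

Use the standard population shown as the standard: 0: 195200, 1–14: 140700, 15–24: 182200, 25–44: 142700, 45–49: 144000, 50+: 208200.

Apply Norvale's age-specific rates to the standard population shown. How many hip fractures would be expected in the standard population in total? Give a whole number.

3393

Age-specific rates per 100000 for Norvale: 32.26, 48.78, 175.18, 363.64, 568.97, 770.49.
Expected hip fractures = Σ (standard pop × age-specific rate ÷ 100000)
= 195200×32.26/100000 + 140700×48.78/100000 + 182200×175.18/100000 + 142700×363.64/100000 + 144000×568.97/100000 + 208200×770.49/100000
= 62.97 + 68.63 + 319.18 + 518.91 + 819.31 + 1604.16 = 3393.17.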